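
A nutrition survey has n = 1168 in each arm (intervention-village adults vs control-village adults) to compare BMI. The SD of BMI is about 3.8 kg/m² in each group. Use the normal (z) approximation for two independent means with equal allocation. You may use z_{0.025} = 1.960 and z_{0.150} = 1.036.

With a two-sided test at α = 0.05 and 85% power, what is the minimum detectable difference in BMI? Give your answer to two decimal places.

δ = (z_{α/2} + z_β) · √((σ₁²+σ₂²)/n)
  = (1.960 + 1.036) · √(28.88/1168)
  = 2.996 · √0.02473
  = 2.996 · 0.1572
  = 0.4711

Minimum detectable difference ≈ 0.47 kg/m²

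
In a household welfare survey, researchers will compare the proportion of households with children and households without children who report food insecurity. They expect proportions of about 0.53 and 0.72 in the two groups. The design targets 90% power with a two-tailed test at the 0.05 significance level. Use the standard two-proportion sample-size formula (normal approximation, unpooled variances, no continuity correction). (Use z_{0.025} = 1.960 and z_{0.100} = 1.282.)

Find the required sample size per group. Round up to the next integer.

n = (z_{α/2} + z_β)² · [p₁(1−p₁) + p₂(1−p₂)] / (p₁ − p₂)²
  = (1.960 + 1.282)² · (0.53·0.47 + 0.72·0.28) / (-0.19)²
  = (3.242)² · (0.2491 + 0.2016) / 0.0361
  = 10.5106 · 0.4507 / 0.0361
  = 131.22
Round up → n = 132 per group.

n = 132 per group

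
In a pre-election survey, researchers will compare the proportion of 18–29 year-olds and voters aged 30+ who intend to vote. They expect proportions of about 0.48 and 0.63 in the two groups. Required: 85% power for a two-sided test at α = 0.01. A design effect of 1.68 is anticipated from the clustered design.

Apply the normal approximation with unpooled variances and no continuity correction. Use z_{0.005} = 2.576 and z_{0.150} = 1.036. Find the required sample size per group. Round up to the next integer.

n = 471 per group

n = (z_{α/2} + z_β)² · [p₁(1−p₁) + p₂(1−p₂)] / (p₁ − p₂)²
  = (2.576 + 1.036)² · (0.48·0.52 + 0.63·0.37) / (-0.15)²
  = (3.612)² · (0.2496 + 0.2331) / 0.0225
  = 13.0465 · 0.4827 / 0.0225
  = 279.89
Design effect: 1.68 × 279.89 = 470.22.
Round up → n = 471 per group.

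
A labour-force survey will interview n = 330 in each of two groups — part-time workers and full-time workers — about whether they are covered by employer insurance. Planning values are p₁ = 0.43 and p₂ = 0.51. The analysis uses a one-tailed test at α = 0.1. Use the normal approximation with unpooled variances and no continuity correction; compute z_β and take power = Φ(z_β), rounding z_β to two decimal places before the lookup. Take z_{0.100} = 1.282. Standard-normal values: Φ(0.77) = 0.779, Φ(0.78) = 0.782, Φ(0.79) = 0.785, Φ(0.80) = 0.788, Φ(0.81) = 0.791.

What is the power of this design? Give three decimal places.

Power ≈ 0.782

z_β = |p₁−p₂|·√(n/[p₁q₁+p₂q₂]) − z_α
    = 0.08 · √(330/0.4950) − 1.282
    = 0.08 · 25.8199 − 1.282
    = 2.0656 − 1.282 = 0.7836 → 0.78
Power = Φ(0.78) = 0.782.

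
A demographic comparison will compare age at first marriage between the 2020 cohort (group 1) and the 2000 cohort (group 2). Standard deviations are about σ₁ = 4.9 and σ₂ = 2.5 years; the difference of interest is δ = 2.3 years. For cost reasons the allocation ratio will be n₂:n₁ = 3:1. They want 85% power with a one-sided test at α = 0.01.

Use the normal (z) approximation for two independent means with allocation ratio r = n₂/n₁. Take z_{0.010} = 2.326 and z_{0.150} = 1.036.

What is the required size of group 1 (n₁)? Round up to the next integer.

n₁ = (z_α + z_β)² · (σ₁² + σ₂²/r) / δ²
   = (2.326 + 1.036)² · (4.9² + 2.5²/3) / 2.3²
   = 11.3030 · (24.01 + 2.0833) / 5.29
   = 11.3030 · 26.0933 / 5.29
   = 55.75
Round up → n₁ = 56; n₂ = r·n₁ = 3 × 56 = 168.

n₁ = 56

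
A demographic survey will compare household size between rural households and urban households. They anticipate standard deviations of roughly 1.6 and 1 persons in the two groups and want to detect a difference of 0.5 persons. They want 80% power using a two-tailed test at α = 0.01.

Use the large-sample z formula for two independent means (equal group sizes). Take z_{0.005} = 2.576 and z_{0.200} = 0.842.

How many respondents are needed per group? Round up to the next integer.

n = 167 per group

n = (z_{α/2} + z_β)² · (σ₁² + σ₂²) / δ²
  = (2.576 + 0.842)² · (1.6² + 1² = 3.56) / 0.5²
  = 11.6827 · 3.56 / 0.25
  = 166.36
Round up → n = 167 per group.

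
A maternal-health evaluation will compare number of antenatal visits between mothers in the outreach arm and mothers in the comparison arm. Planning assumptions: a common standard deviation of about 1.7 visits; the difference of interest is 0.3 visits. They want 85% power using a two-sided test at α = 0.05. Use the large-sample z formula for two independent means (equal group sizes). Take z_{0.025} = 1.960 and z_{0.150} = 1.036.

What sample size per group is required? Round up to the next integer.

n = 577 per group

n = (z_{α/2} + z_β)² · (σ₁² + σ₂²) / δ²
  = (1.960 + 1.036)² · (2·1.7² = 5.78) / 0.3²
  = 8.9760 · 5.78 / 0.09
  = 576.46
Round up → n = 577 per group.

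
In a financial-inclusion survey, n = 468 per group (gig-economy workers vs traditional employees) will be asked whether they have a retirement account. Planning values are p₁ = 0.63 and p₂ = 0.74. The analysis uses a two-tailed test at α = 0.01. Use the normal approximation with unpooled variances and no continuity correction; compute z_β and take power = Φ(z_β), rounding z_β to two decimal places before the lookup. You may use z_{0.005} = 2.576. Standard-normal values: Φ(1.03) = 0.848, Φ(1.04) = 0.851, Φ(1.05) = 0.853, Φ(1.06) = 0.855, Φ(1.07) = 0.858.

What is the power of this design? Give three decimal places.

Power ≈ 0.858

z_β = |p₁−p₂|·√(n/[p₁q₁+p₂q₂]) − z_{α/2}
    = 0.11 · √(468/0.4255) − 2.576
    = 0.11 · 33.1645 − 2.576
    = 3.6481 − 2.576 = 1.0721 → 1.07
Power = Φ(1.07) = 0.858.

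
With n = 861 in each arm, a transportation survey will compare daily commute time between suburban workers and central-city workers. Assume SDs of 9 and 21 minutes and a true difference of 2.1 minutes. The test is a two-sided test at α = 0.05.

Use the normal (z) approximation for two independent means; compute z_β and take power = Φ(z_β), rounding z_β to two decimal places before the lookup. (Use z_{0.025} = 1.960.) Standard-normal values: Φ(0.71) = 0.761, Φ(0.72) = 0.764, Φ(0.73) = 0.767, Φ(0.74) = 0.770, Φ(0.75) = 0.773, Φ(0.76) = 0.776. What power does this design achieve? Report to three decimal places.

z_β = δ·√(n/(σ₁²+σ₂²)) − z_{α/2}
    = 2.1 · √(861/522) − 1.960
    = 2.1 · 1.28430 − 1.960
    = 2.6970 − 1.960 = 0.7370 → 0.74
Power = Φ(0.74) = 0.770.

Power ≈ 0.770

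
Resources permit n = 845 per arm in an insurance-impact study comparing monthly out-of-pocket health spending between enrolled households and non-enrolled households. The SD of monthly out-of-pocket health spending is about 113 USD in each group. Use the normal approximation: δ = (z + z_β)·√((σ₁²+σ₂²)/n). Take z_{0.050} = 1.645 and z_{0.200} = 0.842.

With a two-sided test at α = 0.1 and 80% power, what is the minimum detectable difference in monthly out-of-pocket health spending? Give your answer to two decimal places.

δ = (z_{α/2} + z_β) · √((σ₁²+σ₂²)/n)
  = (1.645 + 0.842) · √(25538/845)
  = 2.487 · √30.2225
  = 2.487 · 5.4975
  = 13.6723

Minimum detectable difference ≈ 13.67 USD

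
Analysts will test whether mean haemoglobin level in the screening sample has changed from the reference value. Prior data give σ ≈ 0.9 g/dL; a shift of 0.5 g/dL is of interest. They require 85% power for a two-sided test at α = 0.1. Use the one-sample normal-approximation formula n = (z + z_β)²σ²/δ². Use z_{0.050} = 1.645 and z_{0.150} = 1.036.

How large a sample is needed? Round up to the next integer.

n = 24

n = (z_{α/2} + z_β)² · σ² / δ²
  = (1.645 + 1.036)² · 0.9² / 0.5²
  = 7.1878 · 0.81 / 0.25
  = 23.29
Round up → n = 24.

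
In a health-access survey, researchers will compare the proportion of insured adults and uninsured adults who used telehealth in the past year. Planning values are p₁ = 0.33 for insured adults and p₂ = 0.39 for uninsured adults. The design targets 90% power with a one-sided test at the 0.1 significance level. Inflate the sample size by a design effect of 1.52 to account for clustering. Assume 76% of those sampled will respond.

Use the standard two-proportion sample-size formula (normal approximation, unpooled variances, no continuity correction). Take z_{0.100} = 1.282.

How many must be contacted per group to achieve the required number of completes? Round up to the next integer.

n = (z_α + z_β)² · [p₁(1−p₁) + p₂(1−p₂)] / (p₁ − p₂)²
  = (1.282 + 1.282)² · (0.33·0.67 + 0.39·0.61) / (-0.06)²
  = (2.564)² · (0.2211 + 0.2379) / 0.0036
  = 6.5741 · 0.4590 / 0.0036
  = 838.20
Design effect: 1.52 × 838.20 = 1274.06.
Adjust for 76% response: 1274.06 / 0.76 = 1676.39.
Round up → n = 1677 per group.

n = 1677 per group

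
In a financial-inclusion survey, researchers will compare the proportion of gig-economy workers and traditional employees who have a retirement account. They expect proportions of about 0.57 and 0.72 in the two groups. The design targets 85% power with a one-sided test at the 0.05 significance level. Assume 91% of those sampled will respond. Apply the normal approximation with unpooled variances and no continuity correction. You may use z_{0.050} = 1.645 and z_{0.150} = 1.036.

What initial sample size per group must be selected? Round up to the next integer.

n = 157 per group

n = (z_α + z_β)² · [p₁(1−p₁) + p₂(1−p₂)] / (p₁ − p₂)²
  = (1.645 + 1.036)² · (0.57·0.43 + 0.72·0.28) / (-0.15)²
  = (2.681)² · (0.2451 + 0.2016) / 0.0225
  = 7.1878 · 0.4467 / 0.0225
  = 142.70
Adjust for 91% response: 142.70 / 0.91 = 156.81.
Round up → n = 157 per group.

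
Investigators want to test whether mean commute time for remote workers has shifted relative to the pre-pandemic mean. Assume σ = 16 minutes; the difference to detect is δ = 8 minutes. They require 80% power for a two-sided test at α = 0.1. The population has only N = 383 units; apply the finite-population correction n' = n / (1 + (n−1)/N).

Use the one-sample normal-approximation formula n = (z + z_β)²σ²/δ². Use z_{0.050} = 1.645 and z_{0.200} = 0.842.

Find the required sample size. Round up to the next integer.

n = (z_{α/2} + z_β)² · σ² / δ²
  = (1.645 + 0.842)² · 16² / 8²
  = 6.1852 · 256 / 64
  = 24.74
Finite-population correction (N = 383): 24.74 / (1 + (24.74 − 1)/383) = 23.30.
Round up → n = 24.

n = 24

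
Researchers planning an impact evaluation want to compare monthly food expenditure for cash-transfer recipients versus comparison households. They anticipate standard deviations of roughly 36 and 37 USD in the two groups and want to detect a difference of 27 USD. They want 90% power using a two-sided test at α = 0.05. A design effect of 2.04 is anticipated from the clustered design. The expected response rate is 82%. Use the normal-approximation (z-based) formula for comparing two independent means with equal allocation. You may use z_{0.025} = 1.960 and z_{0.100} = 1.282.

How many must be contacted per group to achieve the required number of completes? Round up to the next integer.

n = (z_{α/2} + z_β)² · (σ₁² + σ₂²) / δ²
  = (1.960 + 1.282)² · (36² + 37² = 2665) / 27²
  = 10.5106 · 2665 / 729
  = 38.42
Design effect: 2.04 × 38.42 = 78.38.
Adjust for 82% response: 78.38 / 0.82 = 95.59.
Round up → n = 96 per group.

n = 96 per group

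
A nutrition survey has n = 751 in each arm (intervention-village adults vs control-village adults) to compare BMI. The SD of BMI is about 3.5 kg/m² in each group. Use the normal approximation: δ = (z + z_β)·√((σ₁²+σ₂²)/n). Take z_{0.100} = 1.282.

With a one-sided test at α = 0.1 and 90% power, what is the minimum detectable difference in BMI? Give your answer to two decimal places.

Minimum detectable difference ≈ 0.46 kg/m²

δ = (z_α + z_β) · √((σ₁²+σ₂²)/n)
  = (1.282 + 1.282) · √(24.5/751)
  = 2.564 · √0.03262
  = 2.564 · 0.1806
  = 0.4631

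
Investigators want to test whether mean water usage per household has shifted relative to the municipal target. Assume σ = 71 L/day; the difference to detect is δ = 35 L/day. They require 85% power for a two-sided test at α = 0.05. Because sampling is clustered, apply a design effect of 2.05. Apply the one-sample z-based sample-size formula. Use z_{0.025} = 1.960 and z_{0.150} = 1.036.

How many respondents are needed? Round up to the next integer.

n = 76

n = (z_{α/2} + z_β)² · σ² / δ²
  = (1.960 + 1.036)² · 71² / 35²
  = 8.9760 · 5041 / 1225
  = 36.94
Design effect: 2.05 × 36.94 = 75.72.
Round up → n = 76.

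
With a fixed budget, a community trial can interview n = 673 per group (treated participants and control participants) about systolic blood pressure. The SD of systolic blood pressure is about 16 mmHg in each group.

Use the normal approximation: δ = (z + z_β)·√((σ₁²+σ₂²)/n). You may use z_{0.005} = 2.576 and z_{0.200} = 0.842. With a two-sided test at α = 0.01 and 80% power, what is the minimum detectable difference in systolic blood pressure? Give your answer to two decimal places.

δ = (z_{α/2} + z_β) · √((σ₁²+σ₂²)/n)
  = (2.576 + 0.842) · √(512/673)
  = 3.418 · √0.76077
  = 3.418 · 0.8722
  = 2.9813

Minimum detectable difference ≈ 2.98 mmHg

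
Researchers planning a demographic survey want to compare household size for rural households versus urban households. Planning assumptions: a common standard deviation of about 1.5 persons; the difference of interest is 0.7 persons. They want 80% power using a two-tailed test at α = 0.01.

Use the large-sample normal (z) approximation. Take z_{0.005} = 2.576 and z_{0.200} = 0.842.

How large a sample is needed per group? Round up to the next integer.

n = 108 per group

n = (z_{α/2} + z_β)² · (σ₁² + σ₂²) / δ²
  = (2.576 + 0.842)² · (2·1.5² = 4.5) / 0.7²
  = 11.6827 · 4.5 / 0.49
  = 107.29
Round up → n = 108 per group.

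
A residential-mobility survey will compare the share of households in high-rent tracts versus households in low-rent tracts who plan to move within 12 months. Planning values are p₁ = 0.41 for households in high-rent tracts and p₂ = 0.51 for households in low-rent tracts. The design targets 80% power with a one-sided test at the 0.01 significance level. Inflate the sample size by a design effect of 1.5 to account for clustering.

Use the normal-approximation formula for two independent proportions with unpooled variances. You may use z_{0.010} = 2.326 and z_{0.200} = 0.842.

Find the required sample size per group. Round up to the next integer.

n = 741 per group

n = (z_α + z_β)² · [p₁(1−p₁) + p₂(1−p₂)] / (p₁ − p₂)²
  = (2.326 + 0.842)² · (0.41·0.59 + 0.51·0.49) / (-0.10)²
  = (3.168)² · (0.2419 + 0.2499) / 0.0100
  = 10.0362 · 0.4918 / 0.0100
  = 493.58
Design effect: 1.5 × 493.58 = 740.37.
Round up → n = 741 per group.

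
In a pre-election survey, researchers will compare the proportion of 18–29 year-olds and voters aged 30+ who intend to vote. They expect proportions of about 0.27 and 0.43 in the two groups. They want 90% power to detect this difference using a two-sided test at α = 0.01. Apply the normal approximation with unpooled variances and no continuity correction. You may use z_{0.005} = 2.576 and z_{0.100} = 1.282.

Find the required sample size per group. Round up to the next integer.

n = (z_{α/2} + z_β)² · [p₁(1−p₁) + p₂(1−p₂)] / (p₁ − p₂)²
  = (2.576 + 1.282)² · (0.27·0.73 + 0.43·0.57) / (-0.16)²
  = (3.858)² · (0.1971 + 0.2451) / 0.0256
  = 14.8842 · 0.4422 / 0.0256
  = 257.10
Round up → n = 258 per group.

n = 258 per group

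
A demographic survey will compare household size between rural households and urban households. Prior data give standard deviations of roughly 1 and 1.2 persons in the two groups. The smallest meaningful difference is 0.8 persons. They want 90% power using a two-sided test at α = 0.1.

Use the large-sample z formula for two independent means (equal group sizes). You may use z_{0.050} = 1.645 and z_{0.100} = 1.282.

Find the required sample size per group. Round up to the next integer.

n = (z_{α/2} + z_β)² · (σ₁² + σ₂²) / δ²
  = (1.645 + 1.282)² · (1² + 1.2² = 2.44) / 0.8²
  = 8.5673 · 2.44 / 0.64
  = 32.66
Round up → n = 33 per group.

n = 33 per group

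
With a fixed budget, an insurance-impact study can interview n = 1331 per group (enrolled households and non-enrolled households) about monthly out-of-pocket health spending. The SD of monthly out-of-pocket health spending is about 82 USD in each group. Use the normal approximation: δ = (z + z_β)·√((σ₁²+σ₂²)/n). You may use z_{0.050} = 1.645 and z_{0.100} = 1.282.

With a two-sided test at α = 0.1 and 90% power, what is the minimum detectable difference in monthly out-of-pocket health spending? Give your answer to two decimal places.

Minimum detectable difference ≈ 9.30 USD

δ = (z_{α/2} + z_β) · √((σ₁²+σ₂²)/n)
  = (1.645 + 1.282) · √(13448/1331)
  = 2.927 · √10.1037
  = 2.927 · 3.1786
  = 9.3038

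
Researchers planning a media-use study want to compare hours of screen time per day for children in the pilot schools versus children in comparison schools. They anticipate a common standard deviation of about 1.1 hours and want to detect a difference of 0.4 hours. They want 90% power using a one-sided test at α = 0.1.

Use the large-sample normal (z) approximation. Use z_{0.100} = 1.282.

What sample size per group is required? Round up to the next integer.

n = (z_α + z_β)² · (σ₁² + σ₂²) / δ²
  = (1.282 + 1.282)² · (2·1.1² = 2.42) / 0.4²
  = 6.5741 · 2.42 / 0.16
  = 99.43
Round up → n = 100 per group.

n = 100 per group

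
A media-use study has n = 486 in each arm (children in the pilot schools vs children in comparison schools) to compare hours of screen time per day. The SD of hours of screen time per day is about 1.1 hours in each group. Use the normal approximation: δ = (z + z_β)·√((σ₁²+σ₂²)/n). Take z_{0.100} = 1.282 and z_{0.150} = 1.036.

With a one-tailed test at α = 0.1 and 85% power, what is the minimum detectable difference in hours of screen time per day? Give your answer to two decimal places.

Minimum detectable difference ≈ 0.16 hours

δ = (z_α + z_β) · √((σ₁²+σ₂²)/n)
  = (1.282 + 1.036) · √(2.42/486)
  = 2.318 · √0.00498
  = 2.318 · 0.0706
  = 0.1636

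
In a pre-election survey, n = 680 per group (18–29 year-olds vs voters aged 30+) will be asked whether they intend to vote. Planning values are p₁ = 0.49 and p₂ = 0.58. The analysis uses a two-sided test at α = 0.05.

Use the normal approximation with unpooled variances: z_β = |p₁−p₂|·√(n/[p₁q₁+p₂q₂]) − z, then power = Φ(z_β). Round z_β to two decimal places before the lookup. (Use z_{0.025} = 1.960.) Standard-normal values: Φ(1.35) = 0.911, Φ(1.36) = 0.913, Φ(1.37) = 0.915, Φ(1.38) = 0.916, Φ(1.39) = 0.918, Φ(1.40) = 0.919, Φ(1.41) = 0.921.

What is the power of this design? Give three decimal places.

z_β = |p₁−p₂|·√(n/[p₁q₁+p₂q₂]) − z_{α/2}
    = 0.09 · √(680/0.4935) − 1.960
    = 0.09 · 37.1202 − 1.960
    = 3.3408 − 1.960 = 1.3808 → 1.38
Power = Φ(1.38) = 0.916.

Power ≈ 0.916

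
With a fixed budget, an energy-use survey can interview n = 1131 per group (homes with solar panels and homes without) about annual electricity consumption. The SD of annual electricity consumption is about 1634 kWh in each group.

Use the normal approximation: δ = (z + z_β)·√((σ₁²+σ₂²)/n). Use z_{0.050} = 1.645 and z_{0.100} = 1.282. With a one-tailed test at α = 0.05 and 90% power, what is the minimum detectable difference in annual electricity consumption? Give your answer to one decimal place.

δ = (z_α + z_β) · √((σ₁²+σ₂²)/n)
  = (1.645 + 1.282) · √(5339912/1131)
  = 2.927 · √4721.4
  = 2.927 · 68.7125
  = 201.1215

Minimum detectable difference ≈ 201.1 kWh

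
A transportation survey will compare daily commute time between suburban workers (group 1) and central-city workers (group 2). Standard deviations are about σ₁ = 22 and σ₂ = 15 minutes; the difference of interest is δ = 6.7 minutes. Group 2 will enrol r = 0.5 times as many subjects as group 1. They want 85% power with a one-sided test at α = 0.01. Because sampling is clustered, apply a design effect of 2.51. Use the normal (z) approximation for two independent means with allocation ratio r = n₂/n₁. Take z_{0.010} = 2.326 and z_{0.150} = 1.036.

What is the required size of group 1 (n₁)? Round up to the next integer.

n₁ = (z_α + z_β)² · (σ₁² + σ₂²/r) / δ²
   = (2.326 + 1.036)² · (22² + 15²/0.5) / 6.7²
   = 11.3030 · (484 + 450) / 44.89
   = 11.3030 · 934 / 44.89
   = 235.18
Design effect: 2.51 × 235.18 = 590.29.
Round up → n₁ = 591; n₂ = r·n₁ = 0.5 × 591 = 296.

n₁ = 591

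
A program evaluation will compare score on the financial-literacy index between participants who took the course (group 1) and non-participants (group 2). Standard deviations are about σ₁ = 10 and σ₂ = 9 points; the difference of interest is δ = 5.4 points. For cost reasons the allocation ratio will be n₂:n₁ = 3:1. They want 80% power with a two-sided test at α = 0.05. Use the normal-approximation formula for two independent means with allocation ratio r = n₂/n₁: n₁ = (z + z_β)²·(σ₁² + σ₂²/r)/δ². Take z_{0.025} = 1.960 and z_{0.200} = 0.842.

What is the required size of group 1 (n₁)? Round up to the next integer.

n₁ = 35

n₁ = (z_{α/2} + z_β)² · (σ₁² + σ₂²/r) / δ²
   = (1.960 + 0.842)² · (10² + 9²/3) / 5.4²
   = 7.8512 · (100 + 27) / 29.16
   = 7.8512 · 127 / 29.16
   = 34.19
Round up → n₁ = 35; n₂ = r·n₁ = 3 × 35 = 105.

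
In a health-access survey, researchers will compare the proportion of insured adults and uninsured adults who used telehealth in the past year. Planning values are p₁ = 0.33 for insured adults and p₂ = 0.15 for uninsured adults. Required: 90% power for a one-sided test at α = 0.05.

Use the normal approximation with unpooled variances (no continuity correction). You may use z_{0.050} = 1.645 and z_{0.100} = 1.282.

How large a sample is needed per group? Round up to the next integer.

n = 93 per group

n = (z_α + z_β)² · [p₁(1−p₁) + p₂(1−p₂)] / (p₁ − p₂)²
  = (1.645 + 1.282)² · (0.33·0.67 + 0.15·0.85) / (0.18)²
  = (2.927)² · (0.2211 + 0.1275) / 0.0324
  = 8.5673 · 0.3486 / 0.0324
  = 92.18
Round up → n = 93 per group.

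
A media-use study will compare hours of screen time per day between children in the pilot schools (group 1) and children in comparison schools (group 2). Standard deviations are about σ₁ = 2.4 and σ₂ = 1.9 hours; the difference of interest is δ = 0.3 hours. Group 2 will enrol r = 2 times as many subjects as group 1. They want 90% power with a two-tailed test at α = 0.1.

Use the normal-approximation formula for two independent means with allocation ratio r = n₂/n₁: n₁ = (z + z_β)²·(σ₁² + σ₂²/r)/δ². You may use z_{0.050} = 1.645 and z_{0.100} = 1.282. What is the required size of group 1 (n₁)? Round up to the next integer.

n₁ = 721

n₁ = (z_{α/2} + z_β)² · (σ₁² + σ₂²/r) / δ²
   = (1.645 + 1.282)² · (2.4² + 1.9²/2) / 0.3²
   = 8.5673 · (5.76 + 1.805) / 0.09
   = 8.5673 · 7.565 / 0.09
   = 720.13
Round up → n₁ = 721; n₂ = r·n₁ = 2 × 721 = 1442.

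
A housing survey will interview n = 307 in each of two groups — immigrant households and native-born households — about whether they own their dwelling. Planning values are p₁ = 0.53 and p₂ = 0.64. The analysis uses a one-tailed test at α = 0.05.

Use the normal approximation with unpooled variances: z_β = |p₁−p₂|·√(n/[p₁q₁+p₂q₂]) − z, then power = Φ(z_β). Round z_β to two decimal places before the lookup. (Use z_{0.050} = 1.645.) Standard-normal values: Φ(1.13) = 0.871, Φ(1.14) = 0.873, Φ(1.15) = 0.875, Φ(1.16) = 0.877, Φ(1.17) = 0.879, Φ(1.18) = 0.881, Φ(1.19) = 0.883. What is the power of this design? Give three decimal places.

z_β = |p₁−p₂|·√(n/[p₁q₁+p₂q₂]) − z_α
    = 0.11 · √(307/0.4795) − 1.645
    = 0.11 · 25.3032 − 1.645
    = 2.7833 − 1.645 = 1.1383 → 1.14
Power = Φ(1.14) = 0.873.

Power ≈ 0.873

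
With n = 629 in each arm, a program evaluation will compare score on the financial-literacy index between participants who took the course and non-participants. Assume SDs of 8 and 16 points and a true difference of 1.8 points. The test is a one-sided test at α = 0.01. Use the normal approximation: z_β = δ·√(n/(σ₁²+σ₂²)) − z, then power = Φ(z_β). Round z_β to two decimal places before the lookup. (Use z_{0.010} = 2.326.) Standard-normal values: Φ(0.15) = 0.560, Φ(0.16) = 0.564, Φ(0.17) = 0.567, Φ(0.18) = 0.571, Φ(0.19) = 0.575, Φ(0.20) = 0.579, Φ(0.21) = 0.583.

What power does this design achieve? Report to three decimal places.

z_β = δ·√(n/(σ₁²+σ₂²)) − z_α
    = 1.8 · √(629/320) − 2.326
    = 1.8 · 1.40201 − 2.326
    = 2.5236 − 2.326 = 0.1976 → 0.20
Power = Φ(0.20) = 0.579.

Power ≈ 0.579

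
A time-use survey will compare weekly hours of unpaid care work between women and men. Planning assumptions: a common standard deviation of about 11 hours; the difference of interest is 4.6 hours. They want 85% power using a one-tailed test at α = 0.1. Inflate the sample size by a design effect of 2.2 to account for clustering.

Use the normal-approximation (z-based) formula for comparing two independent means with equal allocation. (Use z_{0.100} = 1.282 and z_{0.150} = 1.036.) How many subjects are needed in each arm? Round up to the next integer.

n = 136 per group

n = (z_α + z_β)² · (σ₁² + σ₂²) / δ²
  = (1.282 + 1.036)² · (2·11² = 242) / 4.6²
  = 5.3731 · 242 / 21.16
  = 61.45
Design effect: 2.2 × 61.45 = 135.19.
Round up → n = 136 per group.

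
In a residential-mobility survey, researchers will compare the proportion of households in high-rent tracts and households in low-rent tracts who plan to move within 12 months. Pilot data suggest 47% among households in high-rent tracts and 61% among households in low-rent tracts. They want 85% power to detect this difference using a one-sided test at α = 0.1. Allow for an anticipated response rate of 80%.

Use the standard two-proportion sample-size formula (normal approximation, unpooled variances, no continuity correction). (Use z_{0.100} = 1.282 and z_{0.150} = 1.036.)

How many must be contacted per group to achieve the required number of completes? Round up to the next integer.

n = (z_α + z_β)² · [p₁(1−p₁) + p₂(1−p₂)] / (p₁ − p₂)²
  = (1.282 + 1.036)² · (0.47·0.53 + 0.61·0.39) / (-0.14)²
  = (2.318)² · (0.2491 + 0.2379) / 0.0196
  = 5.3731 · 0.4870 / 0.0196
  = 133.51
Adjust for 80% response: 133.51 / 0.80 = 166.88.
Round up → n = 167 per group.

n = 167 per group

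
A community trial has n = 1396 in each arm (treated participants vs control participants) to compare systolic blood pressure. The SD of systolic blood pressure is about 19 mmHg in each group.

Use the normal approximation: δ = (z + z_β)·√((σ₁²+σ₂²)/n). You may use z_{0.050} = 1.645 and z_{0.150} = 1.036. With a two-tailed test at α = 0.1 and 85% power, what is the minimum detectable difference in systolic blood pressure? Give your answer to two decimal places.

δ = (z_{α/2} + z_β) · √((σ₁²+σ₂²)/n)
  = (1.645 + 1.036) · √(722/1396)
  = 2.681 · √0.51719
  = 2.681 · 0.7192
  = 1.9281

Minimum detectable difference ≈ 1.93 mmHg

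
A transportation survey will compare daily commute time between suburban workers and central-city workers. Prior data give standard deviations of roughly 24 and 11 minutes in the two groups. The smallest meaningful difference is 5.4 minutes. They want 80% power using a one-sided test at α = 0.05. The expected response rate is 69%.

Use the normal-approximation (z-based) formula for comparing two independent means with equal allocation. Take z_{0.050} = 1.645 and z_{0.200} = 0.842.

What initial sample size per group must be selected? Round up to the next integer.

n = 215 per group

n = (z_α + z_β)² · (σ₁² + σ₂²) / δ²
  = (1.645 + 0.842)² · (24² + 11² = 697) / 5.4²
  = 6.1852 · 697 / 29.16
  = 147.84
Adjust for 69% response: 147.84 / 0.69 = 214.26.
Round up → n = 215 per group.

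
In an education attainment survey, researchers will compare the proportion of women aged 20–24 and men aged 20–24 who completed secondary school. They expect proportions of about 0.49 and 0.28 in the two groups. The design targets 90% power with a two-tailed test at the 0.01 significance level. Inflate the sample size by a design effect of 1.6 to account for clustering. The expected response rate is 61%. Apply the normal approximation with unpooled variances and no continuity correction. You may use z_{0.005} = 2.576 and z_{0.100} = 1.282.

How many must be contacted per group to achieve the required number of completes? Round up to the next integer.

n = 400 per group

n = (z_{α/2} + z_β)² · [p₁(1−p₁) + p₂(1−p₂)] / (p₁ − p₂)²
  = (2.576 + 1.282)² · (0.49·0.51 + 0.28·0.72) / (0.21)²
  = (3.858)² · (0.2499 + 0.2016) / 0.0441
  = 14.8842 · 0.4515 / 0.0441
  = 152.39
Design effect: 1.6 × 152.39 = 243.82.
Adjust for 61% response: 243.82 / 0.61 = 399.70.
Round up → n = 400 per group.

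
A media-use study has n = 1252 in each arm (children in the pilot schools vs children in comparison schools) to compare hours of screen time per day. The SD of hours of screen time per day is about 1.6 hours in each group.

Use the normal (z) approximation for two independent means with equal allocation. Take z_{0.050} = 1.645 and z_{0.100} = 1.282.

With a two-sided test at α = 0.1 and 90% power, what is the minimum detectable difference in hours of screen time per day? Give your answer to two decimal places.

δ = (z_{α/2} + z_β) · √((σ₁²+σ₂²)/n)
  = (1.645 + 1.282) · √(5.12/1252)
  = 2.927 · √0.00409
  = 2.927 · 0.0639
  = 0.1872

Minimum detectable difference ≈ 0.19 hours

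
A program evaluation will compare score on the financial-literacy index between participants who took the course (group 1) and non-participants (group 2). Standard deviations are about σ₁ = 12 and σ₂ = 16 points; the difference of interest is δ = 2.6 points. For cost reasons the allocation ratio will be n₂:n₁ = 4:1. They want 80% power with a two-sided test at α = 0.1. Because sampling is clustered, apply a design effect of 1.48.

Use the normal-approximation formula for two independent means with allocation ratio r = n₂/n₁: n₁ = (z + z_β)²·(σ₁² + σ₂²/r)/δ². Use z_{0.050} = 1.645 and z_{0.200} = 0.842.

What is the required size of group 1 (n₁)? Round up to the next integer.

n₁ = 282

n₁ = (z_{α/2} + z_β)² · (σ₁² + σ₂²/r) / δ²
   = (1.645 + 0.842)² · (12² + 16²/4) / 2.6²
   = 6.1852 · (144 + 64) / 6.76
   = 6.1852 · 208 / 6.76
   = 190.31
Design effect: 1.48 × 190.31 = 281.66.
Round up → n₁ = 282; n₂ = r·n₁ = 4 × 282 = 1128.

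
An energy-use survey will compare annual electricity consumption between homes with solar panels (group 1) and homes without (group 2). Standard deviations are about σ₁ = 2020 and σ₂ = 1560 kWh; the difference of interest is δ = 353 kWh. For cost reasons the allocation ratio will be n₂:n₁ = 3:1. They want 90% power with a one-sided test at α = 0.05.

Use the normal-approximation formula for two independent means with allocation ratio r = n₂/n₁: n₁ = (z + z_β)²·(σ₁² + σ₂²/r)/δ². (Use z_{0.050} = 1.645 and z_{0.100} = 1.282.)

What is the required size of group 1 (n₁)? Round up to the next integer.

n₁ = (z_α + z_β)² · (σ₁² + σ₂²/r) / δ²
   = (1.645 + 1.282)² · (2020² + 1560²/3) / 353²
   = 8.5673 · (4080400 + 811200) / 124609
   = 8.5673 · 4891600 / 124609
   = 336.32
Round up → n₁ = 337; n₂ = r·n₁ = 3 × 337 = 1011.

n₁ = 337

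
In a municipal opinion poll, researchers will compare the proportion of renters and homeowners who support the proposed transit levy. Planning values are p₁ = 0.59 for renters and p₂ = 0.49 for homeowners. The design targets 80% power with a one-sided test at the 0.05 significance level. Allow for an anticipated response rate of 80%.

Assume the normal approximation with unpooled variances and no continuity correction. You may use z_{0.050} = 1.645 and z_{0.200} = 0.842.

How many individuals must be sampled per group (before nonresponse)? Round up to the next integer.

n = 381 per group

n = (z_α + z_β)² · [p₁(1−p₁) + p₂(1−p₂)] / (p₁ − p₂)²
  = (1.645 + 0.842)² · (0.59·0.41 + 0.49·0.51) / (0.10)²
  = (2.487)² · (0.2419 + 0.2499) / 0.0100
  = 6.1852 · 0.4918 / 0.0100
  = 304.19
Adjust for 80% response: 304.19 / 0.80 = 380.23.
Round up → n = 381 per group.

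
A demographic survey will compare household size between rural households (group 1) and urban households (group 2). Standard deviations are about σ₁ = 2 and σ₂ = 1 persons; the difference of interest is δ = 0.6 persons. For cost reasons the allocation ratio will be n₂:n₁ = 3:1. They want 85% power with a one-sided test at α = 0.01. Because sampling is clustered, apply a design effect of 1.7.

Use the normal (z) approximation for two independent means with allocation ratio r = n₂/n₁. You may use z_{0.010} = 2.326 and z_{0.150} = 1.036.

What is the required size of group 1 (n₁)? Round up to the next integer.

n₁ = 232

n₁ = (z_α + z_β)² · (σ₁² + σ₂²/r) / δ²
   = (2.326 + 1.036)² · (2² + 1²/3) / 0.6²
   = 11.3030 · (4 + 0.33333) / 0.36
   = 11.3030 · 4.3333 / 0.36
   = 136.06
Design effect: 1.7 × 136.06 = 231.29.
Round up → n₁ = 232; n₂ = r·n₁ = 3 × 232 = 696.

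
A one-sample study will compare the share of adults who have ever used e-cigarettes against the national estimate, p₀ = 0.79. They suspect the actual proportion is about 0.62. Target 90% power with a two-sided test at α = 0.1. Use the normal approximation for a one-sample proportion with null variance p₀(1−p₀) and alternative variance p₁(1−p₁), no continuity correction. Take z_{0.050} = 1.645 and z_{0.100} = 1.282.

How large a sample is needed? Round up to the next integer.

n = [z_{α/2}·√(p₀q₀) + z_β·√(p₁q₁)]² / (p₁ − p₀)²
  = [1.645·√(0.79·0.21) + 1.282·√(0.62·0.38)]² / (-0.17)²
  = [1.645·0.4073 + 1.282·0.4854]² / 0.0289
  = [1.2923]² / 0.0289
  = 57.79
Round up → n = 58.

n = 58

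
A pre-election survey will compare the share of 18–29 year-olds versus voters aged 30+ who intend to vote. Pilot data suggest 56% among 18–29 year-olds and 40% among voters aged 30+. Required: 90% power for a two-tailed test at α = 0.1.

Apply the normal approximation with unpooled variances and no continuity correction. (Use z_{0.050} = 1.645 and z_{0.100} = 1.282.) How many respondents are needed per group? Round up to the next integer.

n = 163 per group

n = (z_{α/2} + z_β)² · [p₁(1−p₁) + p₂(1−p₂)] / (p₁ − p₂)²
  = (1.645 + 1.282)² · (0.56·0.44 + 0.40·0.60) / (0.16)²
  = (2.927)² · (0.2464 + 0.2400) / 0.0256
  = 8.5673 · 0.4864 / 0.0256
  = 162.78
Round up → n = 163 per group.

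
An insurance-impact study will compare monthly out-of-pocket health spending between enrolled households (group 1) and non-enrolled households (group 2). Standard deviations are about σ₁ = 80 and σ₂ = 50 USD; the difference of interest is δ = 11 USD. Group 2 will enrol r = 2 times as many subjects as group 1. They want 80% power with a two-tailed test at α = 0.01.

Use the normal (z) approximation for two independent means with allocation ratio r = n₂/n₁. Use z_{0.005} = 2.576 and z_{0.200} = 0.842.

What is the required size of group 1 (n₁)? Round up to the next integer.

n₁ = 739

n₁ = (z_{α/2} + z_β)² · (σ₁² + σ₂²/r) / δ²
   = (2.576 + 0.842)² · (80² + 50²/2) / 11²
   = 11.6827 · (6400 + 1250) / 121
   = 11.6827 · 7650 / 121
   = 738.62
Round up → n₁ = 739; n₂ = r·n₁ = 2 × 739 = 1478.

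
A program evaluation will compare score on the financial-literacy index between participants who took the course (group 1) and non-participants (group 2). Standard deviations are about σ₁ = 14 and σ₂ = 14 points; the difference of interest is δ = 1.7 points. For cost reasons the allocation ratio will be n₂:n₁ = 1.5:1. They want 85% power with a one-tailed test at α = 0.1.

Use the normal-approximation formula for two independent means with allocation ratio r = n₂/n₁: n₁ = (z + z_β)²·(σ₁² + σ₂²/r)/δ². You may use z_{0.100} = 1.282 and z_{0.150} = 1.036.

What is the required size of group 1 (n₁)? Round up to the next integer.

n₁ = 608

n₁ = (z_α + z_β)² · (σ₁² + σ₂²/r) / δ²
   = (1.282 + 1.036)² · (14² + 14²/1.5) / 1.7²
   = 5.3731 · (196 + 130.6667) / 2.89
   = 5.3731 · 326.6667 / 2.89
   = 607.34
Round up → n₁ = 608; n₂ = r·n₁ = 1.5 × 608 = 912.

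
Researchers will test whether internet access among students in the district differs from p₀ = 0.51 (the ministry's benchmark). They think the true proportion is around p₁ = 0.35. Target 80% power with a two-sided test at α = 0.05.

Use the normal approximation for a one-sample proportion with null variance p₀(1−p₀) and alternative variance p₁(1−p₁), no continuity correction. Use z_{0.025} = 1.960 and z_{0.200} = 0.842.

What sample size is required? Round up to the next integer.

n = 75

n = [z_{α/2}·√(p₀q₀) + z_β·√(p₁q₁)]² / (p₁ − p₀)²
  = [1.960·√(0.51·0.49) + 0.842·√(0.35·0.65)]² / (-0.16)²
  = [1.960·0.4999 + 0.842·0.4770]² / 0.0256
  = [1.3814]² / 0.0256
  = 74.54
Round up → n = 75.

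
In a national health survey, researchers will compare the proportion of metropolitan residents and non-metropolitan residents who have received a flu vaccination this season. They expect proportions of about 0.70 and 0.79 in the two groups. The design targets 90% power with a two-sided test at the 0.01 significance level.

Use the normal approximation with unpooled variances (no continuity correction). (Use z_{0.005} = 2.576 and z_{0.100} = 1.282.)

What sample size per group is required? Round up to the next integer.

n = (z_{α/2} + z_β)² · [p₁(1−p₁) + p₂(1−p₂)] / (p₁ − p₂)²
  = (2.576 + 1.282)² · (0.70·0.30 + 0.79·0.21) / (-0.09)²
  = (3.858)² · (0.2100 + 0.1659) / 0.0081
  = 14.8842 · 0.3759 / 0.0081
  = 690.74
Round up → n = 691 per group.

n = 691 per group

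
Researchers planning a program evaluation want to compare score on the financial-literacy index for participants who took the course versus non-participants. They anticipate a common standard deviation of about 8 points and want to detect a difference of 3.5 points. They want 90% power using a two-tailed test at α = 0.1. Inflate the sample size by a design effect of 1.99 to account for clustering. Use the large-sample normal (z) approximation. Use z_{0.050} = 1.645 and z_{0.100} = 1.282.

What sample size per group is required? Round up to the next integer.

n = 179 per group

n = (z_{α/2} + z_β)² · (σ₁² + σ₂²) / δ²
  = (1.645 + 1.282)² · (2·8² = 128) / 3.5²
  = 8.5673 · 128 / 12.25
  = 89.52
Design effect: 1.99 × 89.52 = 178.14.
Round up → n = 179 per group.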